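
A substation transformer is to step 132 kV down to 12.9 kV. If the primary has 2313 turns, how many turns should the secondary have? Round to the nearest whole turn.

N_s/N_p = V_s/V_p, so N_s = 2313 × 12900/132000 = 226.0 ≈ 226 turns.

N_s = 226 turns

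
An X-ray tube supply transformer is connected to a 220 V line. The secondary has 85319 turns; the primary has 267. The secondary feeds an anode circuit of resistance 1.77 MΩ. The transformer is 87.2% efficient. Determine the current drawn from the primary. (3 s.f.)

I_p ≈ 14.6 A

V_s = 220 × 85319/267 = 70300 V.
I_s = V_s/R = 70300/(1.77×10^6) = 0.039718 A.
P_out = V_s I_s = 70300 × 0.039718 = 2792.2 W.
P_in = P_out/η = 2792.2/0.872 = 3202.0 W.
I_p = P_in/V_p = 3202.0/220 = 14.6 A.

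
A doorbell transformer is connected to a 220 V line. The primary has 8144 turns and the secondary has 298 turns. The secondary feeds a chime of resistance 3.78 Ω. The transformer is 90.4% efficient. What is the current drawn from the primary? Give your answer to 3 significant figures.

V_s = 220 × 298/8144 = 8.0501 V.
I_s = V_s/R = 8.0501/3.78 = 2.1297 A.
P_out = V_s I_s = 8.0501 × 2.1297 = 17.144 W.
P_in = P_out/η = 17.144/0.904 = 18.965 W.
I_p = P_in/V_p = 18.965/220 = 0.0862 A.

I_p ≈ 0.0862 A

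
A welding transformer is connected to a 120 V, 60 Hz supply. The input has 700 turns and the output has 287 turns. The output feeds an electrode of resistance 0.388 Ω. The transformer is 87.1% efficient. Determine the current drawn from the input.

V_out = 120 × 287/700 = 49.200 V.
I_out = V_out/R = 49.200/0.388 = 126.80 A.
P_out = V_out I_out = 49.200 × 126.80 = 6238.8 W.
P_in = P_out/η = 6238.8/0.871 = 7162.8 W.
I_in = P_in/V_in = 7162.8/120 = 59.7 A.

I_in ≈ 59.7 A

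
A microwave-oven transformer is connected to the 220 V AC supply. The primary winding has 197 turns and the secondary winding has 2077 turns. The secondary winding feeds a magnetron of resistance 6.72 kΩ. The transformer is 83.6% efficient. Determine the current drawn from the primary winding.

I_p ≈ 4.35 A

V_s = 220 × 2077/197 = 2319.5 V.
I_s = V_s/R = 2319.5/6720 = 0.34516 A.
P_out = V_s I_s = 2319.5 × 0.34516 = 800.60 W.
P_in = P_out/η = 800.60/0.836 = 957.66 W.
I_p = P_in/V_p = 957.66/220 = 4.35 A.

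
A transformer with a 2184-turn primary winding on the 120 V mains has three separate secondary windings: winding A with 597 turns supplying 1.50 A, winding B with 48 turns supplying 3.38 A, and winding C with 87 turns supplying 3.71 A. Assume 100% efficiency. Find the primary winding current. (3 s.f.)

I_p ≈ 0.632 A

V_A = 120 × 597/2184 = 32.802 V; V_B = 120 × 48/2184 = 2.6374 V; V_C = 120 × 87/2184 = 4.7802 V.
P_out = V_A I_A + V_B I_B + V_C I_C = 32.802×1.50 + 2.6374×3.38 + 4.7802×3.71 = 49.203 + 8.9143 + 17.735 = 75.852 W.
Ideal ⇒ P_in = P_out, so I_p = P_out/V_p = 75.852/120 = 0.632 A.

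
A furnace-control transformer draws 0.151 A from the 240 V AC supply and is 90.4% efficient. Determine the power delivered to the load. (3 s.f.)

P_out ≈ 32.8 W

P_in = V_p I_p = 240 × 0.151 = 36.240 W.
P_out = η P_in = 0.904 × 36.240 = 32.8 W.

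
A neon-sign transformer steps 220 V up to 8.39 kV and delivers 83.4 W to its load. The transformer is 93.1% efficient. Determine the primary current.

P_in = P_out/η = 83.4/0.931 = 89.581 W.
I_p = P_in/V_p = 89.581/220 = 0.407 A.

I_p ≈ 0.407 A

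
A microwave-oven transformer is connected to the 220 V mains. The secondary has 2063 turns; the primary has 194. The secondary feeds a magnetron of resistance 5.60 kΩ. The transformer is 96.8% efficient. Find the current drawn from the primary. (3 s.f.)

I_p ≈ 4.59 A

V_s = 220 × 2063/194 = 2339.5 V.
I_s = V_s/R = 2339.5/5600 = 0.41777 A.
P_out = V_s I_s = 2339.5 × 0.41777 = 977.35 W.
P_in = P_out/η = 977.35/0.968 = 1009.7 W.
I_p = P_in/V_p = 1009.7/220 = 4.59 A.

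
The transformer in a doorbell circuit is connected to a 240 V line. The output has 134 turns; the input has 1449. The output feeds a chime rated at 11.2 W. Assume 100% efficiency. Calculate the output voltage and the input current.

V_out = V_in × N_out/N_in = 240 × 134/1449 = 22.195 V.
I_out = P/V_out = 11.2/22.195 = 0.50463 A.
I_in = I_out × N_out/N_in = 0.50463 × 134/1449 = 0.0467 A.

V_out ≈ 22.2 V, I_in ≈ 0.0467 A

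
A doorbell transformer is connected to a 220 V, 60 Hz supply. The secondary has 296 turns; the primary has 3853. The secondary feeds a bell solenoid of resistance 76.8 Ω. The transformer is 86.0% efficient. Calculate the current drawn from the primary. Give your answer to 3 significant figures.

I_p ≈ 0.0197 A

V_s = 220 × 296/3853 = 16.901 V.
I_s = V_s/R = 16.901/76.8 = 0.22007 A.
P_out = V_s I_s = 16.901 × 0.22007 = 3.7194 W.
P_in = P_out/η = 3.7194/0.860 = 4.3249 W.
I_p = P_in/V_p = 4.3249/220 = 0.0197 A.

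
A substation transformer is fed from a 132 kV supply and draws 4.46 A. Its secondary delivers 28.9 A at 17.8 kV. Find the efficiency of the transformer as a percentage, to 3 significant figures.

P_in = 132000 × 4.46 = 588720 W.
P_out = 17800 × 28.9 = 514420 W.
η = P_out/P_in = 514420/588720 = 0.874.

η ≈ 87.4%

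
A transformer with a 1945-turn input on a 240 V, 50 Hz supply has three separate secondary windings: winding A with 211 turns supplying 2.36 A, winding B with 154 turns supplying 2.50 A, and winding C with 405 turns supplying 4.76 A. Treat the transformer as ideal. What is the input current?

V_A = 240 × 211/1945 = 26.036 V; V_B = 240 × 154/1945 = 19.003 V; V_C = 240 × 405/1945 = 49.974 V.
P_out = V_A I_A + V_B I_B + V_C I_C = 26.036×2.36 + 19.003×2.50 + 49.974×4.76 = 61.445 + 47.506 + 237.88 = 346.83 W.
Ideal ⇒ P_in = P_out, so I_in = P_out/V_in = 346.83/240 = 1.45 A.

I_in ≈ 1.45 A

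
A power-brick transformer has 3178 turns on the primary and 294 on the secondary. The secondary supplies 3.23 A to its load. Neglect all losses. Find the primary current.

For an ideal transformer I_p/I_s = N_s/N_p, so I_p = 3.23 × 294/3178 = 0.299 A.

I_p ≈ 0.299 A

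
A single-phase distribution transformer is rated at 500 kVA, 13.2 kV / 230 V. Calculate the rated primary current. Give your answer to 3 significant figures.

I_p = S/V_p = 500000/13200 = 37.9 A.

I_p ≈ 37.9 A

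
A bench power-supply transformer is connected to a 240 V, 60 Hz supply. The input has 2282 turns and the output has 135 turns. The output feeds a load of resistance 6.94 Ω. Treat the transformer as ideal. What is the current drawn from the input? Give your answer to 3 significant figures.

V_out = V_in × N_out/N_in = 240 × 135/2282 = 14.198 V.
I_out = V_out/R = 14.198/6.94 = 2.0458 A.
For an ideal transformer I_in N_in = I_out N_out, so I_in = 2.0458 × 135/2282 = 0.121 A.

I_in ≈ 0.121 A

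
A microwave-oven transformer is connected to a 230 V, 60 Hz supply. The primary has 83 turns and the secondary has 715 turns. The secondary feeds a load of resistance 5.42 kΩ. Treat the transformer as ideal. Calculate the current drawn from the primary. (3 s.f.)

V_s = V_p × N_s/N_p = 230 × 715/83 = 1981.3 V.
I_s = V_s/R = 1981.3/5420 = 0.36556 A.
For an ideal transformer I_p N_p = I_s N_s, so I_p = 0.36556 × 715/83 = 3.15 A.

I_p ≈ 3.15 A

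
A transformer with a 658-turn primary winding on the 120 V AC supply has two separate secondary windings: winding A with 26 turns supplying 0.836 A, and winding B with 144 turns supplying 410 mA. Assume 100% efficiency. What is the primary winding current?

I_p ≈ 0.123 A

V_A = 120 × 26/658 = 4.7416 V; V_B = 120 × 144/658 = 26.261 V.
P_out = V_A I_A + V_B I_B = 4.7416×0.836 + 26.261×0.410 = 3.9640 + 10.767 = 14.731 W.
Ideal ⇒ P_in = P_out, so I_p = P_out/V_p = 14.731/120 = 0.123 A.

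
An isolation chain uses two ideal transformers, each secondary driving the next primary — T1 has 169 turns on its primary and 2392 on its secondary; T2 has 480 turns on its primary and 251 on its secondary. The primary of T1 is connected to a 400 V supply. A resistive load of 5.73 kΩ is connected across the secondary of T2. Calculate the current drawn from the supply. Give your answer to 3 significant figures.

After T1: V = 400.00 × 2392/169 = 5661.5 V.
After T2: V = 5661.5 × 251/480 = 2960.5 V.
I_load = 2960.5/5730 = 0.51667 A, so P_out = 2960.5 × 0.51667 = 1529.6 W.
All ideal ⇒ P_in = P_out, so I_supply = 1529.6/400 = 3.82 A.

I_supply ≈ 3.82 A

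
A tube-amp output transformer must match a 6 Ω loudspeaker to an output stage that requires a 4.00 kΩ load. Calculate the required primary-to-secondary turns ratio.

N_p/N_s ≈ 25.8

Z_p/Z_s = (N_p/N_s)², so N_p/N_s = √(4000/6) = √667 = 25.8.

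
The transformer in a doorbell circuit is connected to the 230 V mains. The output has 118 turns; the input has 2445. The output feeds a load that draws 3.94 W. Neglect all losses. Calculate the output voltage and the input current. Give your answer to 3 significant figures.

V_out ≈ 11.1 V, I_in ≈ 0.0171 A

V_out = V_in × N_out/N_in = 230 × 118/2445 = 11.100 V.
I_out = P/V_out = 3.94/11.100 = 0.35495 A.
I_in = I_out × N_out/N_in = 0.35495 × 118/2445 = 0.0171 A.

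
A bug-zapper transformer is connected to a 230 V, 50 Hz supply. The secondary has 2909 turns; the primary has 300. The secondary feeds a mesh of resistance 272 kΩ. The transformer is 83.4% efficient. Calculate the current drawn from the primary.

I_p ≈ 0.0953 A

V_s = 230 × 2909/300 = 2230.2 V.
I_s = V_s/R = 2230.2/272000 = 0.0081994 A.
P_out = V_s I_s = 2230.2 × 0.0081994 = 18.287 W.
P_in = P_out/η = 18.287/0.834 = 21.926 W.
I_p = P_in/V_p = 21.926/230 = 0.0953 A.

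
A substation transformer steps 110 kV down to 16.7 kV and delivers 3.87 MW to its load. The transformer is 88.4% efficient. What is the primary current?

P_in = P_out/η = 3.87×10^6/0.884 = 4.3778×10^6 W.
I_p = P_in/V_p = 4.3778×10^6/110000 = 39.8 A.

I_p ≈ 39.8 A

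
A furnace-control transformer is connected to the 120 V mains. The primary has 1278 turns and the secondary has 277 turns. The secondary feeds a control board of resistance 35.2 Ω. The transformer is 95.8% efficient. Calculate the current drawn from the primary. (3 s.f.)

I_p ≈ 0.167 A

V_s = 120 × 277/1278 = 26.009 V.
I_s = V_s/R = 26.009/35.2 = 0.73890 A.
P_out = V_s I_s = 26.009 × 0.73890 = 19.218 W.
P_in = P_out/η = 19.218/0.958 = 20.061 W.
I_p = P_in/V_p = 20.061/120 = 0.167 A.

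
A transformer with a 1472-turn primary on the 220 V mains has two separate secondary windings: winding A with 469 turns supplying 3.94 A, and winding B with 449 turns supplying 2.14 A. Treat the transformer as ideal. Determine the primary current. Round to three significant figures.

I_p ≈ 1.91 A

V_A = 220 × 469/1472 = 70.095 V; V_B = 220 × 449/1472 = 67.106 V.
P_out = V_A I_A + V_B I_B = 70.095×3.94 + 67.106×2.14 = 276.17 + 143.61 = 419.78 W.
Ideal ⇒ P_in = P_out, so I_p = P_out/V_p = 419.78/220 = 1.91 A.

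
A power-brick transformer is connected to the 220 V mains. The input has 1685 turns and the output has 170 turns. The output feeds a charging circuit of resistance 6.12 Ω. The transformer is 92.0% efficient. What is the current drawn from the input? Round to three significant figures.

I_in ≈ 0.398 A

V_out = 220 × 170/1685 = 22.196 V.
I_out = V_out/R = 22.196/6.12 = 3.6268 A.
P_out = V_out I_out = 22.196 × 3.6268 = 80.499 W.
P_in = P_out/η = 80.499/0.920 = 87.499 W.
I_in = P_in/V_in = 87.499/220 = 0.398 A.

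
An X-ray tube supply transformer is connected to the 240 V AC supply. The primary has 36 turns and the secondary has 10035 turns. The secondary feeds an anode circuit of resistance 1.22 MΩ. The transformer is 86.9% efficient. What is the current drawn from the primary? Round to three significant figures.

V_s = 240 × 10035/36 = 66900 V.
I_s = V_s/R = 66900/(1.22×10^6) = 0.054836 A.
P_out = V_s I_s = 66900 × 0.054836 = 3668.5 W.
P_in = P_out/η = 3668.5/0.869 = 4221.6 W.
I_p = P_in/V_p = 4221.6/240 = 17.6 A.

I_p ≈ 17.6 A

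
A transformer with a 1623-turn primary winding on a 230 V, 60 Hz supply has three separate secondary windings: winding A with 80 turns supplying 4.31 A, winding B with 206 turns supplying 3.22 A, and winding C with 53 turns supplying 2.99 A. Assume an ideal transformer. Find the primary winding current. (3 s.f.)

V_A = 230 × 80/1623 = 11.337 V; V_B = 230 × 206/1623 = 29.193 V; V_C = 230 × 53/1623 = 7.5108 V.
P_out = V_A I_A + V_B I_B + V_C I_C = 11.337×4.31 + 29.193×3.22 + 7.5108×2.99 = 48.863 + 94.001 + 22.457 = 165.32 W.
Ideal ⇒ P_in = P_out, so I_p = P_out/V_p = 165.32/230 = 0.719 A.

I_p ≈ 0.719 A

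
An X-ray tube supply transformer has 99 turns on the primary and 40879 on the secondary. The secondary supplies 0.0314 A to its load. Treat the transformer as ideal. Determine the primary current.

I_p ≈ 13.0 A

For an ideal transformer I_p/I_s = N_s/N_p, so I_p = 0.0314 × 40879/99 = 13.0 A.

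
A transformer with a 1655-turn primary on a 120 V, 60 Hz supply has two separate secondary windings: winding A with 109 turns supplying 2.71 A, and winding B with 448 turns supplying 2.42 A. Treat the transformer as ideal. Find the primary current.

V_A = 120 × 109/1655 = 7.9033 V; V_B = 120 × 448/1655 = 32.483 V.
P_out = V_A I_A + V_B I_B = 7.9033×2.71 + 32.483×2.42 = 21.418 + 78.610 = 100.03 W.
Ideal ⇒ P_in = P_out, so I_p = P_out/V_p = 100.03/120 = 0.834 A.

I_p ≈ 0.834 A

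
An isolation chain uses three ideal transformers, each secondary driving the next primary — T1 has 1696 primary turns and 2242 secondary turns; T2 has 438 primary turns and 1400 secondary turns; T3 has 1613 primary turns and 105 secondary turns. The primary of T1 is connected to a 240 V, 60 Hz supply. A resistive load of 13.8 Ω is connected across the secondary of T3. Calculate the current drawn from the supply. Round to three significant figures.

After T1: V = 240.00 × 2242/1696 = 317.26 V.
After T2: V = 317.26 × 1400/438 = 1014.1 V.
After T3: V = 1014.1 × 105/1613 = 66.013 V.
I_load = 66.013/13.8 = 4.7836 A, so P_out = 66.013 × 4.7836 = 315.78 W.
All ideal ⇒ P_in = P_out, so I_supply = 315.78/240 = 1.32 A.

I_supply ≈ 1.32 A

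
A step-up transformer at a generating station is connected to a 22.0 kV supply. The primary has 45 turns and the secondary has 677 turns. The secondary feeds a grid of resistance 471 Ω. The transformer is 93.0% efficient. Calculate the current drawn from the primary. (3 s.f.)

I_p ≈ 11400 A

V_s = 22000 × 677/45 = 330980 V.
I_s = V_s/R = 330980/471 = 702.71 A.
P_out = V_s I_s = 330980 × 702.71 = 2.3258×10^8 W.
P_in = P_out/η = 2.3258×10^8/0.930 = 2.5009×10^8 W.
I_p = P_in/V_p = 2.5009×10^8/22000 = 11400 A.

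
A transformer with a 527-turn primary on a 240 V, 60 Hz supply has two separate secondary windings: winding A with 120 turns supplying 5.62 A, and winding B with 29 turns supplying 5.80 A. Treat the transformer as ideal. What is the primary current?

V_A = 240 × 120/527 = 54.649 V; V_B = 240 × 29/527 = 13.207 V.
P_out = V_A I_A + V_B I_B = 54.649×5.62 + 13.207×5.80 = 307.13 + 76.600 = 383.73 W.
Ideal ⇒ P_in = P_out, so I_p = P_out/V_p = 383.73/240 = 1.60 A.

I_p ≈ 1.60 A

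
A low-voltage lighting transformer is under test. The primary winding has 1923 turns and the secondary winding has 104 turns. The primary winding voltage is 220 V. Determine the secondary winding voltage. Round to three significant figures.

V_s/V_p = N_s/N_p, so V_s = 220 × 104/1923 = 11.9 V.

V_s ≈ 11.9 V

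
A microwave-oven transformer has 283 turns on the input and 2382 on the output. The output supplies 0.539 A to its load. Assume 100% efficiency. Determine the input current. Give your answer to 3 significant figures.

I_in ≈ 4.54 A

For an ideal transformer I_in/I_out = N_out/N_in, so I_in = 0.539 × 2382/283 = 4.54 A.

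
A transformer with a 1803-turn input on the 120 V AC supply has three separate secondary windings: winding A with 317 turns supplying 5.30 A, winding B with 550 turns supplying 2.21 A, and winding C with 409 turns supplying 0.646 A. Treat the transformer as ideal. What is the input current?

V_A = 120 × 317/1803 = 21.098 V; V_B = 120 × 550/1803 = 36.606 V; V_C = 120 × 409/1803 = 27.221 V.
P_out = V_A I_A + V_B I_B + V_C I_C = 21.098×5.30 + 36.606×2.21 + 27.221×0.646 = 111.82 + 80.899 + 17.585 = 210.30 W.
Ideal ⇒ P_in = P_out, so I_in = P_out/V_in = 210.30/120 = 1.75 A.

I_in ≈ 1.75 A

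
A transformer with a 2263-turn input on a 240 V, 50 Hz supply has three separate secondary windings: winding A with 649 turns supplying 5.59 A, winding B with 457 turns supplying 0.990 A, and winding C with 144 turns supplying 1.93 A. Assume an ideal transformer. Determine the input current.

V_A = 240 × 649/2263 = 68.829 V; V_B = 240 × 457/2263 = 48.467 V; V_C = 240 × 144/2263 = 15.272 V.
P_out = V_A I_A + V_B I_B + V_C I_C = 68.829×5.59 + 48.467×0.990 + 15.272×1.93 = 384.75 + 47.982 + 29.475 = 462.21 W.
Ideal ⇒ P_in = P_out, so I_in = P_out/V_in = 462.21/240 = 1.93 A.

I_in ≈ 1.93 A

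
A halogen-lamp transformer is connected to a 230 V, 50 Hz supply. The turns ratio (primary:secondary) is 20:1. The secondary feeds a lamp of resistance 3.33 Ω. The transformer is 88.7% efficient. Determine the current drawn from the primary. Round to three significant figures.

V_s = 230 × 1/20 = 11.500 V.
I_s = V_s/R = 11.500/3.33 = 3.4535 A.
P_out = V_s I_s = 11.500 × 3.4535 = 39.715 W.
P_in = P_out/η = 39.715/0.887 = 44.774 W.
I_p = P_in/V_p = 44.774/230 = 0.195 A.

I_p ≈ 0.195 A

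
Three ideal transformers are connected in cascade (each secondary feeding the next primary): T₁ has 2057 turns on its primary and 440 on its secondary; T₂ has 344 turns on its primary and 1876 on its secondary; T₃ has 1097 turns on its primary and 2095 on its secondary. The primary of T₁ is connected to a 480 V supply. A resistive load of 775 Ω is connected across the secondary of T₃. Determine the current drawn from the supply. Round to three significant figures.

Secondary of T₁: V = 480.00 × 440/2057 = 102.67 V.
Secondary of T₂: V = 102.67 × 1876/344 = 559.93 V.
Secondary of T₃: V = 559.93 × 2095/1097 = 1069.3 V.
I_load = 1069.3/775 = 1.3798 A, so P_out = 1069.3 × 1.3798 = 1475.4 W.
All ideal ⇒ P_in = P_out, so I_supply = 1475.4/480 = 3.07 A.

I_supply ≈ 3.07 A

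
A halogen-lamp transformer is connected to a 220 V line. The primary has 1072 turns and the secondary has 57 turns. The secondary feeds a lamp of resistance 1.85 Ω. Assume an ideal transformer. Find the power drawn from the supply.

P ≈ 74.0 W

V_s = V_p × N_s/N_p = 220 × 57/1072 = 11.698 V.
I_s = V_s/R = 11.698/1.85 = 6.3231 A.
I_p = I_s × N_s/N_p = 6.3231 × 57/1072 = 0.33621 A.
P = V_p I_p = 220 × 0.33621 = 74.0 W.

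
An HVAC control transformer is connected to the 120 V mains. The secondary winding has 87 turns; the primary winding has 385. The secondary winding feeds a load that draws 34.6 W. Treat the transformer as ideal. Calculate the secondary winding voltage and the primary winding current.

V_s = V_p × N_s/N_p = 120 × 87/385 = 27.117 V.
I_s = P/V_s = 34.6/27.117 = 1.2760 A.
I_p = I_s × N_s/N_p = 1.2760 × 87/385 = 0.288 A.

V_s ≈ 27.1 V, I_p ≈ 0.288 A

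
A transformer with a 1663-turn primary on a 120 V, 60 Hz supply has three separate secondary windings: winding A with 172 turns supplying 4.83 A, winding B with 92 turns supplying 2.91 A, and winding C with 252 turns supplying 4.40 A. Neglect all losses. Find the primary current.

V_A = 120 × 172/1663 = 12.411 V; V_B = 120 × 92/1663 = 6.6386 V; V_C = 120 × 252/1663 = 18.184 V.
P_out = V_A I_A + V_B I_B + V_C I_C = 12.411×4.83 + 6.6386×2.91 + 18.184×4.40 = 59.947 + 19.318 + 80.010 = 159.27 W.
Ideal ⇒ P_in = P_out, so I_p = P_out/V_p = 159.27/120 = 1.33 A.

I_p ≈ 1.33 A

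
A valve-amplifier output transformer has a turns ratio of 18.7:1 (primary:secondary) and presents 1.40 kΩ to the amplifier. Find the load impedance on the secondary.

Z_s = Z_p/(N_p/N_s)² = 1400/18.7² = 4.00 Ω.

Z_s ≈ 4.00 Ω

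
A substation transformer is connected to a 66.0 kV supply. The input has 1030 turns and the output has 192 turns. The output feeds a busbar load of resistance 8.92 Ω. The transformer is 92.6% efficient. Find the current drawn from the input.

V_out = 66000 × 192/1030 = 12303 V.
I_out = V_out/R = 12303/8.92 = 1379.3 A.
P_out = V_out I_out = 12303 × 1379.3 = 1.6969×10^7 W.
P_in = P_out/η = 1.6969×10^7/0.926 = 1.8325×10^7 W.
I_in = P_in/V_in = 1.8325×10^7/66000 = 278 A.

I_in ≈ 278 A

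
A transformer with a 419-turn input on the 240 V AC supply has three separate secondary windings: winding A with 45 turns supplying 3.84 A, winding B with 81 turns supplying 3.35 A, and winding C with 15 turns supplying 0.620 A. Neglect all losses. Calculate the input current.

I_in ≈ 1.08 A

V_A = 240 × 45/419 = 25.776 V; V_B = 240 × 81/419 = 46.396 V; V_C = 240 × 15/419 = 8.5919 V.
P_out = V_A I_A + V_B I_B + V_C I_C = 25.776×3.84 + 46.396×3.35 + 8.5919×0.620 = 98.979 + 155.43 + 5.3270 = 259.73 W.
Ideal ⇒ P_in = P_out, so I_in = P_out/V_in = 259.73/240 = 1.08 A.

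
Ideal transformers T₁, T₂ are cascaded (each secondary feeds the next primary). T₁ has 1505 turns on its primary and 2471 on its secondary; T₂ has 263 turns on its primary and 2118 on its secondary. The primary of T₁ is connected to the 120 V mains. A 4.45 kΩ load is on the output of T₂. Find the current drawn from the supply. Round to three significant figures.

I_supply ≈ 4.71 A

After T₁: V = 120.00 × 2471/1505 = 197.02 V.
After T₂: V = 197.02 × 2118/263 = 1586.7 V.
I_load = 1586.7/4450 = 0.35656 A, so P_out = 1586.7 × 0.35656 = 565.74 W.
All ideal ⇒ P_in = P_out, so I_supply = 565.74/120 = 4.71 A.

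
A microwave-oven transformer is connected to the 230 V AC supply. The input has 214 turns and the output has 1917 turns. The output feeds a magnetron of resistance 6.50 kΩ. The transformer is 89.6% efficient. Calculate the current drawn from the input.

V_out = 230 × 1917/214 = 2060.3 V.
I_out = V_out/R = 2060.3/6500 = 0.31697 A.
P_out = V_out I_out = 2060.3 × 0.31697 = 653.07 W.
P_in = P_out/η = 653.07/0.896 = 728.87 W.
I_in = P_in/V_in = 728.87/230 = 3.17 A.

I_in ≈ 3.17 A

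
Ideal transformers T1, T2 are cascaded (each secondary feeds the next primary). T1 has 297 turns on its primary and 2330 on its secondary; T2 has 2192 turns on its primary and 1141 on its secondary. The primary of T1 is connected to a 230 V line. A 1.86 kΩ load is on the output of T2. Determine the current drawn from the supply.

After T1: V = 230.00 × 2330/297 = 1804.4 V.
After T2: V = 1804.4 × 1141/2192 = 939.23 V.
I_load = 939.23/1860 = 0.50496 A, so P_out = 939.23 × 0.50496 = 474.28 W.
All ideal ⇒ P_in = P_out, so I_supply = 474.28/230 = 2.06 A.

I_supply ≈ 2.06 A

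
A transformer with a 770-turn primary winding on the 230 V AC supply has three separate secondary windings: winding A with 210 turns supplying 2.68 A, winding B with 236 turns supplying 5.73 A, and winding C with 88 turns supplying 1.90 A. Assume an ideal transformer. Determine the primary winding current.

V_A = 230 × 210/770 = 62.727 V; V_B = 230 × 236/770 = 70.494 V; V_C = 230 × 88/770 = 26.286 V.
P_out = V_A I_A + V_B I_B + V_C I_C = 62.727×2.68 + 70.494×5.73 + 26.286×1.90 = 168.11 + 403.93 + 49.943 = 621.98 W.
Ideal ⇒ P_in = P_out, so I_p = P_out/V_p = 621.98/230 = 2.70 A.

I_p ≈ 2.70 A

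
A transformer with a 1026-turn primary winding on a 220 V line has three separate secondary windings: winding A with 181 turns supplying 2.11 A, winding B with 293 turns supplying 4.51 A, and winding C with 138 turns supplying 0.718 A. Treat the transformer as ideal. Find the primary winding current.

I_p ≈ 1.76 A

V_A = 220 × 181/1026 = 38.811 V; V_B = 220 × 293/1026 = 62.827 V; V_C = 220 × 138/1026 = 29.591 V.
P_out = V_A I_A + V_B I_B + V_C I_C = 38.811×2.11 + 62.827×4.51 + 29.591×0.718 = 81.891 + 283.35 + 21.246 = 386.48 W.
Ideal ⇒ P_in = P_out, so I_p = P_out/V_p = 386.48/220 = 1.76 A.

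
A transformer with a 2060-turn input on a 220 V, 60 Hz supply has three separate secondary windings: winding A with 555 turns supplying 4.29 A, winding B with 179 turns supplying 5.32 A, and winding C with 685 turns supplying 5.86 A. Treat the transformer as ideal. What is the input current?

V_A = 220 × 555/2060 = 59.272 V; V_B = 220 × 179/2060 = 19.117 V; V_C = 220 × 685/2060 = 73.155 V.
P_out = V_A I_A + V_B I_B + V_C I_C = 59.272×4.29 + 19.117×5.32 + 73.155×5.86 = 254.28 + 101.70 + 428.69 = 784.67 W.
Ideal ⇒ P_in = P_out, so I_in = P_out/V_in = 784.67/220 = 3.57 A.

I_in ≈ 3.57 A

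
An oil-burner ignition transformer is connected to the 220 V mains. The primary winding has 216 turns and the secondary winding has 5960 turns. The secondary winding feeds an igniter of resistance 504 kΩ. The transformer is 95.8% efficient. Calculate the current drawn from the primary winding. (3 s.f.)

I_p ≈ 0.347 A

V_s = 220 × 5960/216 = 6070.4 V.
I_s = V_s/R = 6070.4/504000 = 0.012044 A.
P_out = V_s I_s = 6070.4 × 0.012044 = 73.114 W.
P_in = P_out/η = 73.114/0.958 = 76.319 W.
I_p = P_in/V_p = 76.319/220 = 0.347 A.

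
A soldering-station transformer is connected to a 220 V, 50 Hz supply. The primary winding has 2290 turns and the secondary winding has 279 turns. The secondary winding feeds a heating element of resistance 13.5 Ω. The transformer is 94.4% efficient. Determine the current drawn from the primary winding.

I_p ≈ 0.256 A

V_s = 220 × 279/2290 = 26.803 V.
I_s = V_s/R = 26.803/13.5 = 1.9854 A.
P_out = V_s I_s = 26.803 × 1.9854 = 53.217 W.
P_in = P_out/η = 53.217/0.944 = 56.374 W.
I_p = P_in/V_p = 56.374/220 = 0.256 A.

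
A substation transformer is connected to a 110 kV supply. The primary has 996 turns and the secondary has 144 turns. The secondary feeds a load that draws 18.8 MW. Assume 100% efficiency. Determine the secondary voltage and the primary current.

V_s ≈ 15900 V, I_p ≈ 171 A

V_s = V_p × N_s/N_p = 110000 × 144/996 = 15904 V.
I_s = P/V_s = 1.88×10^7/15904 = 1182.1 A.
I_p = I_s × N_s/N_p = 1182.1 × 144/996 = 171 A.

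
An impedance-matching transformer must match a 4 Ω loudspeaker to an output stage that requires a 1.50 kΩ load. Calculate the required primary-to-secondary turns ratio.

Z_p/Z_s = (N_p/N_s)², so N_p/N_s = √(1500/4) = √375 = 19.4.

N_p/N_s ≈ 19.4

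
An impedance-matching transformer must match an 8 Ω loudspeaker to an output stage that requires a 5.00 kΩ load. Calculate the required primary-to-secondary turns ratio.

Z_p/Z_s = (N_p/N_s)², so N_p/N_s = √(5000/8) = √625 = 25.0.

N_p/N_s ≈ 25.0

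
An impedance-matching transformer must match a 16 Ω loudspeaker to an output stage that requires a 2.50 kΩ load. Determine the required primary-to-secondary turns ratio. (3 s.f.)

N_p/N_s ≈ 12.5

Z_p/Z_s = (N_p/N_s)², so N_p/N_s = √(2500/16) = √156 = 12.5.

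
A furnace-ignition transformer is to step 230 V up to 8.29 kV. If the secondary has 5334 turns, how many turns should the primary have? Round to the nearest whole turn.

N_p/N_s = V_p/V_s, so N_p = 5334 × 230/8290 = 148.0 ≈ 148 turns.

N_p = 148 turns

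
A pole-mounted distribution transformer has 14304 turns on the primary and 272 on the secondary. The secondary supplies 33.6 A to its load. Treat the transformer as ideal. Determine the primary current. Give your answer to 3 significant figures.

For an ideal transformer I_p/I_s = N_s/N_p, so I_p = 33.6 × 272/14304 = 0.639 A.

I_p ≈ 0.639 A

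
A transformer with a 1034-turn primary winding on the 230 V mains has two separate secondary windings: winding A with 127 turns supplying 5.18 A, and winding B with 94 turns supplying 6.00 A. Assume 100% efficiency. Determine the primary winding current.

V_A = 230 × 127/1034 = 28.250 V; V_B = 230 × 94/1034 = 20.909 V.
P_out = V_A I_A + V_B I_B = 28.250×5.18 + 20.909×6.00 = 146.33 + 125.45 = 271.79 W.
Ideal ⇒ P_in = P_out, so I_p = P_out/V_p = 271.79/230 = 1.18 A.

I_p ≈ 1.18 A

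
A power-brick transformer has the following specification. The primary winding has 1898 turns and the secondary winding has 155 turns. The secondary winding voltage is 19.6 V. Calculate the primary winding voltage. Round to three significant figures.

V_p/V_s = N_p/N_s, so V_p = 19.6 × 1898/155 = 240 V.

V_p ≈ 240 V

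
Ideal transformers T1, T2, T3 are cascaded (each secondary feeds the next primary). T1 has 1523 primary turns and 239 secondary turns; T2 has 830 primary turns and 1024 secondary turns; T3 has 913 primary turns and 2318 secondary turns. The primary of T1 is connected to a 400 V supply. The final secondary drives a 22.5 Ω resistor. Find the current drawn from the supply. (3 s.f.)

I_supply ≈ 4.30 A

Secondary of T1: V = 400.00 × 239/1523 = 62.771 V.
Secondary of T2: V = 62.771 × 1024/830 = 77.443 V.
Secondary of T3: V = 77.443 × 2318/913 = 196.62 V.
I_load = 196.62/22.5 = 8.7386 A, so P_out = 196.62 × 8.7386 = 1718.2 W.
All ideal ⇒ P_in = P_out, so I_supply = 1718.2/400 = 4.30 A.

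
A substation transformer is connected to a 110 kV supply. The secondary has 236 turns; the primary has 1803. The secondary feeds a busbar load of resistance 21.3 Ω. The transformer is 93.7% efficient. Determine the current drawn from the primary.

V_s = 110000 × 236/1803 = 14398 V.
I_s = V_s/R = 14398/21.3 = 675.97 A.
P_out = V_s I_s = 14398 × 675.97 = 9.7328×10^6 W.
P_in = P_out/η = 9.7328×10^6/0.937 = 1.0387×10^7 W.
I_p = P_in/V_p = 1.0387×10^7/110000 = 94.4 A.

I_p ≈ 94.4 A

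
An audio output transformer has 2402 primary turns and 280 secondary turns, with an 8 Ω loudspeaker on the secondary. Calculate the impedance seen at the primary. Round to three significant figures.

Z_p ≈ 589 Ω

Z_p = (N_p/N_s)² × Z_s = (2402/280)² × 8 = 589 Ω.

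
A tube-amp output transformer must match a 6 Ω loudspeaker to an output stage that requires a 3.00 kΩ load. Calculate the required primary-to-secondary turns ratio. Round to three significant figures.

N_p/N_s ≈ 22.4

Z_p/Z_s = (N_p/N_s)², so N_p/N_s = √(3000/6) = √500 = 22.4.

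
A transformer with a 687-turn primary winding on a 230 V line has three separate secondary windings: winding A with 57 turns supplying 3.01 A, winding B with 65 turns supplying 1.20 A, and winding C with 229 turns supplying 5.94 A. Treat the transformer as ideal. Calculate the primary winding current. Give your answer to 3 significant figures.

I_p ≈ 2.34 A

V_A = 230 × 57/687 = 19.083 V; V_B = 230 × 65/687 = 21.761 V; V_C = 230 × 229/687 = 76.667 V.
P_out = V_A I_A + V_B I_B + V_C I_C = 19.083×3.01 + 21.761×1.20 + 76.667×5.94 = 57.440 + 26.114 + 455.40 = 538.95 W.
Ideal ⇒ P_in = P_out, so I_p = P_out/V_p = 538.95/230 = 2.34 A.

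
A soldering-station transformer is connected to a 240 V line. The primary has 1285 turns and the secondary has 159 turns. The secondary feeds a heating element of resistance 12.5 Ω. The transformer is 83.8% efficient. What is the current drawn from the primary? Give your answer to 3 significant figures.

V_s = 240 × 159/1285 = 29.696 V.
I_s = V_s/R = 29.696/12.5 = 2.3757 A.
P_out = V_s I_s = 29.696 × 2.3757 = 70.551 W.
P_in = P_out/η = 70.551/0.838 = 84.189 W.
I_p = P_in/V_p = 84.189/240 = 0.351 A.

I_p ≈ 0.351 A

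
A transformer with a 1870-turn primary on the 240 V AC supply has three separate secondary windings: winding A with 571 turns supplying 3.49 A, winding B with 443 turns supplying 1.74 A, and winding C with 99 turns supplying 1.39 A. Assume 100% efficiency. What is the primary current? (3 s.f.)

V_A = 240 × 571/1870 = 73.283 V; V_B = 240 × 443/1870 = 56.856 V; V_C = 240 × 99/1870 = 12.706 V.
P_out = V_A I_A + V_B I_B + V_C I_C = 73.283×3.49 + 56.856×1.74 + 12.706×1.39 = 255.76 + 98.929 + 17.661 = 372.35 W.
Ideal ⇒ P_in = P_out, so I_p = P_out/V_p = 372.35/240 = 1.55 A.

I_p ≈ 1.55 A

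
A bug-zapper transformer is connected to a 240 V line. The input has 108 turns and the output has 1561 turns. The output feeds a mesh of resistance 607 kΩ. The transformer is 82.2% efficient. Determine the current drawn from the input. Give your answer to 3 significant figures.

I_in ≈ 0.100 A

V_out = 240 × 1561/108 = 3468.9 V.
I_out = V_out/R = 3468.9/607000 = 0.0057148 A.
P_out = V_out I_out = 3468.9 × 0.0057148 = 19.824 W.
P_in = P_out/η = 19.824/0.822 = 24.117 W.
I_in = P_in/V_in = 24.117/240 = 0.100 A.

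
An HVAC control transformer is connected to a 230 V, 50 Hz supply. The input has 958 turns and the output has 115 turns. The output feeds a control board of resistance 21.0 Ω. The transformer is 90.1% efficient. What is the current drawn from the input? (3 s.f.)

V_out = 230 × 115/958 = 27.610 V.
I_out = V_out/R = 27.610/21.0 = 1.3147 A.
P_out = V_out I_out = 27.610 × 1.3147 = 36.300 W.
P_in = P_out/η = 36.300/0.901 = 40.288 W.
I_in = P_in/V_in = 40.288/230 = 0.175 A.

I_in ≈ 0.175 A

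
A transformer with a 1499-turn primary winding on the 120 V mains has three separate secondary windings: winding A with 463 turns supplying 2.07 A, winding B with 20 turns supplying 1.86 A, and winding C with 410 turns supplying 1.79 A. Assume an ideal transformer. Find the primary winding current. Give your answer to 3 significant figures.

I_p ≈ 1.15 A

V_A = 120 × 463/1499 = 37.065 V; V_B = 120 × 20/1499 = 1.6011 V; V_C = 120 × 410/1499 = 32.822 V.
P_out = V_A I_A + V_B I_B + V_C I_C = 37.065×2.07 + 1.6011×1.86 + 32.822×1.79 = 76.724 + 2.9780 + 58.751 = 138.45 W.
Ideal ⇒ P_in = P_out, so I_p = P_out/V_p = 138.45/120 = 1.15 A.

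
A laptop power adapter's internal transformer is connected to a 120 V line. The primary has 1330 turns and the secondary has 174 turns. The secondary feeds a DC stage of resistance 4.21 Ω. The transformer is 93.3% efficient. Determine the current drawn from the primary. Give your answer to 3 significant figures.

I_p ≈ 0.523 A

V_s = 120 × 174/1330 = 15.699 V.
I_s = V_s/R = 15.699/4.21 = 3.7290 A.
P_out = V_s I_s = 15.699 × 3.7290 = 58.543 W.
P_in = P_out/η = 58.543/0.933 = 62.747 W.
I_p = P_in/V_p = 62.747/120 = 0.523 A.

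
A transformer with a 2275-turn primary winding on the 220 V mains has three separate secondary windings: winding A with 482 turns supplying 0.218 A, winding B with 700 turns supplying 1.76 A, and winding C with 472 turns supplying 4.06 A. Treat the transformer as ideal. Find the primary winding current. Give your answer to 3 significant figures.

V_A = 220 × 482/2275 = 46.611 V; V_B = 220 × 700/2275 = 67.692 V; V_C = 220 × 472/2275 = 45.644 V.
P_out = V_A I_A + V_B I_B + V_C I_C = 46.611×0.218 + 67.692×1.76 + 45.644×4.06 = 10.161 + 119.14 + 185.31 = 314.61 W.
Ideal ⇒ P_in = P_out, so I_p = P_out/V_p = 314.61/220 = 1.43 A.

I_p ≈ 1.43 A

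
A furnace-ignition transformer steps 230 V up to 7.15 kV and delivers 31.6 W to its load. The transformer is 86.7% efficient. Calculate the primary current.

I_p ≈ 0.158 A

P_in = P_out/η = 31.6/0.867 = 36.448 W.
I_p = P_in/V_p = 36.448/230 = 0.158 A.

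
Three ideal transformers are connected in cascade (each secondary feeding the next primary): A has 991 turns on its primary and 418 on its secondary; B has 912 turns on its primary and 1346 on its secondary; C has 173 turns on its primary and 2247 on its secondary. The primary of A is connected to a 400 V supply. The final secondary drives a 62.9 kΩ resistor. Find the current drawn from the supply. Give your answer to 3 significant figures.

I_supply ≈ 0.416 A

After A: V = 400.00 × 418/991 = 168.72 V.
After B: V = 168.72 × 1346/912 = 249.01 V.
After C: V = 249.01 × 2247/173 = 3234.2 V.
I_load = 3234.2/62900 = 0.051418 A, so P_out = 3234.2 × 0.051418 = 166.30 W.
All ideal ⇒ P_in = P_out, so I_supply = 166.30/400 = 0.416 A.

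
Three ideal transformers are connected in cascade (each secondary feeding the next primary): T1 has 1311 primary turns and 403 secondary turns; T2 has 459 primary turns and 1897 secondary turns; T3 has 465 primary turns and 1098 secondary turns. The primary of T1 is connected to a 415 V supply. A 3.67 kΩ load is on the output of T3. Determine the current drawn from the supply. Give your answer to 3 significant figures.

Secondary of T1: V = 415.00 × 403/1311 = 127.57 V.
Secondary of T2: V = 127.57 × 1897/459 = 527.24 V.
Secondary of T3: V = 527.24 × 1098/465 = 1245.0 V.
I_load = 1245.0/3670 = 0.33923 A, so P_out = 1245.0 × 0.33923 = 422.32 W.
All ideal ⇒ P_in = P_out, so I_supply = 422.32/415 = 1.02 A.

I_supply ≈ 1.02 A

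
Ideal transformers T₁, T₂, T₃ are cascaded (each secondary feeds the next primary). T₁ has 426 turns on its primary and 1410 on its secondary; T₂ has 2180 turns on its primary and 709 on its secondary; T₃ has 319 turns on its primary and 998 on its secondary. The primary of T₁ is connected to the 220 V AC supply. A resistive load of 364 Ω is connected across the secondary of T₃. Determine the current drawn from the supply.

I_supply ≈ 6.85 A

Secondary of T₁: V = 220.00 × 1410/426 = 728.17 V.
Secondary of T₂: V = 728.17 × 709/2180 = 236.82 V.
Secondary of T₃: V = 236.82 × 998/319 = 740.90 V.
I_load = 740.90/364 = 2.0354 A, so P_out = 740.90 × 2.0354 = 1508.1 W.
All ideal ⇒ P_in = P_out, so I_supply = 1508.1/220 = 6.85 A.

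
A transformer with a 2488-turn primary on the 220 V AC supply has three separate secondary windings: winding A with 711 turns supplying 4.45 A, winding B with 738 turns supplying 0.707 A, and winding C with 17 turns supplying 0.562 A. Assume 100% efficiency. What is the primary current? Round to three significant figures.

V_A = 220 × 711/2488 = 62.870 V; V_B = 220 × 738/2488 = 65.257 V; V_C = 220 × 17/2488 = 1.5032 V.
P_out = V_A I_A + V_B I_B + V_C I_C = 62.870×4.45 + 65.257×0.707 + 1.5032×0.562 = 279.77 + 46.137 + 0.84481 = 326.75 W.
Ideal ⇒ P_in = P_out, so I_p = P_out/V_p = 326.75/220 = 1.49 A.

I_p ≈ 1.49 A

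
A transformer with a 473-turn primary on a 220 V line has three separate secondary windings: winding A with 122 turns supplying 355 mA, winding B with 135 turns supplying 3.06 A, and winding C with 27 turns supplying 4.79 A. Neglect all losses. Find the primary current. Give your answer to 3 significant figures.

V_A = 220 × 122/473 = 56.744 V; V_B = 220 × 135/473 = 62.791 V; V_C = 220 × 27/473 = 12.558 V.
P_out = V_A I_A + V_B I_B + V_C I_C = 56.744×0.355 + 62.791×3.06 + 12.558×4.79 = 20.144 + 192.14 + 60.153 = 272.44 W.
Ideal ⇒ P_in = P_out, so I_p = P_out/V_p = 272.44/220 = 1.24 A.

I_p ≈ 1.24 A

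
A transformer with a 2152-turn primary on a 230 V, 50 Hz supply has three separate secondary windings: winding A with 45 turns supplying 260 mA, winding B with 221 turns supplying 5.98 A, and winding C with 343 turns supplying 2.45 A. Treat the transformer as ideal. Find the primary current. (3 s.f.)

I_p ≈ 1.01 A

V_A = 230 × 45/2152 = 4.8095 V; V_B = 230 × 221/2152 = 23.620 V; V_C = 230 × 343/2152 = 36.659 V.
P_out = V_A I_A + V_B I_B + V_C I_C = 4.8095×0.260 + 23.620×5.98 + 36.659×2.45 = 1.2505 + 141.25 + 89.814 = 232.31 W.
Ideal ⇒ P_in = P_out, so I_p = P_out/V_p = 232.31/230 = 1.01 A.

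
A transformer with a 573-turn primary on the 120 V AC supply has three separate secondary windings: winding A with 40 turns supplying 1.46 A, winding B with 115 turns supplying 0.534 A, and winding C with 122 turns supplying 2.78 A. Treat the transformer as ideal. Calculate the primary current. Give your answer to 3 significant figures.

V_A = 120 × 40/573 = 8.3770 V; V_B = 120 × 115/573 = 24.084 V; V_C = 120 × 122/573 = 25.550 V.
P_out = V_A I_A + V_B I_B + V_C I_C = 8.3770×1.46 + 24.084×0.534 + 25.550×2.78 = 12.230 + 12.861 + 71.028 = 96.119 W.
Ideal ⇒ P_in = P_out, so I_p = P_out/V_p = 96.119/120 = 0.801 A.

I_p ≈ 0.801 A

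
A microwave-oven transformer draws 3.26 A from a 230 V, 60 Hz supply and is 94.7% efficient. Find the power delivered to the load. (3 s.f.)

P_in = V_p I_p = 230 × 3.26 = 749.80 W.
P_out = η P_in = 0.947 × 749.80 = 710 W.

P_out ≈ 710 W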